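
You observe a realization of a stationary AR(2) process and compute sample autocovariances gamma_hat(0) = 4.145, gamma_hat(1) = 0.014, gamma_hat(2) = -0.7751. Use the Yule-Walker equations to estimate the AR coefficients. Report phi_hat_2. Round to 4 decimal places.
\hat\phi_{2} = -0.1870

The Yule-Walker equations for an AR(p) process read, in matrix form,
  Gamma_p phi = r_p,   with   (Gamma_p)_{ij} = gamma(|i - j|),
                       (r_p)_i = gamma(i),   i,j = 1..p.
Substitute the sample gammas (Toeplitz matrix and right-hand side of size 2):
  Gamma_p = [[4.145, 0.014], [0.014, 4.145]]
  r_p     = [0.014, -0.7751]
Written out:
  4.145 phi_1 + 0.014 phi_2 = 0.014
  0.014 phi_1 + 4.145 phi_2 = -0.7751
Solve by Cramer's rule:
  det = gamma(0)^2 - gamma(1)^2 = (4.145)^2 - (0.014)^2 = 17.181025 - 0.000196 = 17.180829
  phi_hat_1 = [gamma(1) gamma(0) - gamma(1) gamma(2)] / det = [(0.014)(4.145) - (0.014)(-0.7751)] / 17.180829 = 0.0688814 / 17.180829 = 0.004
  phi_hat_2 = [gamma(0) gamma(2) - gamma(1)^2] / det = [(4.145)(-0.7751) - (0.014)^2] / 17.180829 = -3.2129855 / 17.180829 = -0.187
So phi_hat = [0.0040, -0.1870].
Therefore phi_hat_2 = -0.1870.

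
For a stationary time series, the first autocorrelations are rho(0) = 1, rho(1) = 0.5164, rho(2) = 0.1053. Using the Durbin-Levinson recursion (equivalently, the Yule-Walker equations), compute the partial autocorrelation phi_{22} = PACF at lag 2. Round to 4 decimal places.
\phi_{22} = -0.2200

The PACF at lag k is phi_{kk}, the last component of the solution
to the Yule-Walker system G_k phi = r_k where
  (G_k)_{ij} = rho(|i - j|), (r_k)_i = rho(i), i,j = 1..k.
Equivalently, Durbin-Levinson gives phi_{kk} iteratively:
  phi_{11} = rho(1)
  phi_{kk} = [rho(k) - sum_{j=1..k-1} phi_{k-1,j} rho(k-j)]
            / [1 - sum_{j=1..k-1} phi_{k-1,j} rho(j)],
  phi_{k,j} = phi_{k-1,j} - phi_{kk} phi_{k-1,k-j},  j = 1..k-1.
Step k = 1:
  phi_11 = rho(1) = 0.5164.
Step k = 2:
  phi_22 = [rho(2) - phi_11 rho(1)] / [1 - phi_11 rho(1)] = [0.1053 - (0.5164)(0.5164)] / [1 - (0.5164)(0.5164)]
         = -0.16136896 / 0.73333104 = -0.22.
Therefore phi_{22} = -0.2200.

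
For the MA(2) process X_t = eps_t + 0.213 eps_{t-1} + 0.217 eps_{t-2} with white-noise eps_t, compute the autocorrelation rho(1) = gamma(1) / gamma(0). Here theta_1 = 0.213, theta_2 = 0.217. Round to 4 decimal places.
\rho(1) = 0.2373

For an MA(q) process with theta_0 = 1, the autocovariance is
  gamma(k) = sigma^2 * sum_{i=0..q-k} theta_i * theta_{i+k},
and rho(k) = gamma(k) / gamma(0). Sigma^2 cancels.
  numerator   = (1)*(0.213) + (0.213)*(0.217) = 0.259221.
  denominator = (1)^2 + (0.213)^2 + (0.217)^2 = 1.092458.
  rho(1) = 0.259221 / 1.092458 = 0.2373.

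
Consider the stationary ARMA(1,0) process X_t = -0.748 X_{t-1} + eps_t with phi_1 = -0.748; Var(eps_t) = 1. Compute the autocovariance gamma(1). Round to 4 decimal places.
\gamma(1) = -1.6981

Multiply the model equation by X_{t-k} and take expectations. With theta_0 = psi_0 = 1 and psi_j the MA(infinity) weights, this gives
  gamma(k) - sum_i phi_i gamma(k-i) = c_k,
  c_k = sigma^2 * sum_{j=k..q} theta_j psi_{j-k}   (c_k = 0 for k > q),
using gamma(-m) = gamma(m).
Pure AR (q = 0): c_0 = sigma^2 = 1, c_k = 0 for k >= 1.
Equations for k = 0 and k = 1 (AR order 1):
  gamma(0) = phi_1 gamma(1) + c_0
  gamma(1) = phi_1 gamma(0) + c_1
Substituting the second into the first: gamma(0) (1 - phi_1^2) = c_0 + phi_1 c_1, so
  gamma(0) = c_0 / (1 - phi_1^2) = 1 / (1 - (-0.748)^2) = 1 / 0.440496 = 2.270168.
  gamma(1) = phi_1 gamma(0) = (-0.748)(2.270168) = -1.698086.
Therefore gamma(1) = -1.6981 (to 4 decimal places).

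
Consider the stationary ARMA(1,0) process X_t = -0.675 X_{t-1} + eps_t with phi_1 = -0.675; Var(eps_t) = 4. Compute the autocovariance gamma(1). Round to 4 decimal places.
\gamma(1) = -4.9598

Multiply the model equation by X_{t-k} and take expectations. With theta_0 = psi_0 = 1 and psi_j the MA(infinity) weights, this gives
  gamma(k) - sum_i phi_i gamma(k-i) = c_k,
  c_k = sigma^2 * sum_{j=k..q} theta_j psi_{j-k}   (c_k = 0 for k > q),
using gamma(-m) = gamma(m).
Pure AR (q = 0): c_0 = sigma^2 = 4, c_k = 0 for k >= 1.
Equations for k = 0 and k = 1 (AR order 1):
  gamma(0) = phi_1 gamma(1) + c_0
  gamma(1) = phi_1 gamma(0) + c_1
Substituting the second into the first: gamma(0) (1 - phi_1^2) = c_0 + phi_1 c_1, so
  gamma(0) = c_0 / (1 - phi_1^2) = 4 / (1 - (-0.675)^2) = 4 / 0.544375 = 7.347876.
  gamma(1) = phi_1 gamma(0) = (-0.675)(7.347876) = -4.959816.
Therefore gamma(1) = -4.9598 (to 4 decimal places).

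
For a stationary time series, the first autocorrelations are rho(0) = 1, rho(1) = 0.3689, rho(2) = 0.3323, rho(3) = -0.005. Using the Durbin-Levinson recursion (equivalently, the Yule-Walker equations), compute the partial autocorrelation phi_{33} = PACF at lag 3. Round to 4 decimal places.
\phi_{33} = -0.2240

The PACF at lag k is phi_{kk}, the last component of the solution
to the Yule-Walker system G_k phi = r_k where
  (G_k)_{ij} = rho(|i - j|), (r_k)_i = rho(i), i,j = 1..k.
Equivalently, Durbin-Levinson gives phi_{kk} iteratively:
  phi_{11} = rho(1)
  phi_{kk} = [rho(k) - sum_{j=1..k-1} phi_{k-1,j} rho(k-j)]
            / [1 - sum_{j=1..k-1} phi_{k-1,j} rho(j)],
  phi_{k,j} = phi_{k-1,j} - phi_{kk} phi_{k-1,k-j},  j = 1..k-1.
Step k = 1:
  phi_11 = rho(1) = 0.3689.
Step k = 2:
  phi_22 = [rho(2) - phi_11 rho(1)] / [1 - phi_11 rho(1)] = [0.3323 - (0.3689)(0.3689)] / [1 - (0.3689)(0.3689)]
         = 0.19621279 / 0.86391279 = 0.227121.
  Update: phi_21 = phi_11 - phi_22 phi_11 = 0.3689 - (0.227121)(0.3689) = 0.285115.
Step k = 3:
  phi_33 = [rho(3) - phi_21 rho(2) - phi_22 rho(1)] / [1 - phi_21 rho(1) - phi_22 rho(2)]
    numerator   = -0.005 - (0.285115)(0.3323) - (0.227121)(0.3689) = -0.18352869
    denominator = 1 - (0.285115)(0.3689) - (0.227121)(0.3323) = 0.81934873
  phi_33 = -0.18352869 / 0.81934873 = -0.224.
Therefore phi_{33} = -0.2240.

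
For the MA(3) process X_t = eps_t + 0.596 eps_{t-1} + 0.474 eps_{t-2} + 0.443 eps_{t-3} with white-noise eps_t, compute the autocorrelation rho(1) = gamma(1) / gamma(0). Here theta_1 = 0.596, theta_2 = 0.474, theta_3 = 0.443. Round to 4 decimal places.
\rho(1) = 0.6128

For an MA(q) process with theta_0 = 1, the autocovariance is
  gamma(k) = sigma^2 * sum_{i=0..q-k} theta_i * theta_{i+k},
and rho(k) = gamma(k) / gamma(0). Sigma^2 cancels.
  numerator   = (1)*(0.596) + (0.596)*(0.474) + (0.474)*(0.443) = 1.088486.
  denominator = (1)^2 + (0.596)^2 + (0.474)^2 + (0.443)^2 = 1.776141.
  rho(1) = 1.088486 / 1.776141 = 0.6128.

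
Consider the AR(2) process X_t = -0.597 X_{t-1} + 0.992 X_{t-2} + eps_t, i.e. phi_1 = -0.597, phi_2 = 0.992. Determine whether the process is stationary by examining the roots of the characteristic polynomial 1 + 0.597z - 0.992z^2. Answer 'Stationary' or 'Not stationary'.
\text{Not stationary}

The AR(p) characteristic polynomial is P(z) = 1 + 0.597z - 0.992z^2.
Stationarity requires all roots to lie outside the unit circle, i.e. |z| > 1 for every root.
Set 1 + (0.597) z + (-0.992) z^2 = 0, i.e. a z^2 + b z + c = 0 with a = -0.992, b = 0.597, c = 1.
Discriminant D = b^2 - 4ac = (0.597)^2 - 4*(-0.992)*1 = 0.356409 - (-3.968) = 4.324409.
D >= 0, so the roots are real: z = (-b +/- sqrt(D)) / (2a) = (-0.597 +/- 2.079521) / (-1.984).
  z_1 = (-0.597 + 2.079521) / (-1.984) = -0.7472,   |z_1| = 0.7472.
  z_2 = (-0.597 - 2.079521) / (-1.984) = 1.3491,   |z_2| = 1.3491.
Moduli of all roots: 0.7472, 1.3491.
All moduli strictly greater than 1? No.
Verdict: Not stationary.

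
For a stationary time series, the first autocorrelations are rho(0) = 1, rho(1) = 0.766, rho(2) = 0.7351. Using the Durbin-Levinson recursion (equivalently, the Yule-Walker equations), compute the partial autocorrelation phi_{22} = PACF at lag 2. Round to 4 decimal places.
\phi_{22} = 0.3590

The PACF at lag k is phi_{kk}, the last component of the solution
to the Yule-Walker system G_k phi = r_k where
  (G_k)_{ij} = rho(|i - j|), (r_k)_i = rho(i), i,j = 1..k.
Equivalently, Durbin-Levinson gives phi_{kk} iteratively:
  phi_{11} = rho(1)
  phi_{kk} = [rho(k) - sum_{j=1..k-1} phi_{k-1,j} rho(k-j)]
            / [1 - sum_{j=1..k-1} phi_{k-1,j} rho(j)],
  phi_{k,j} = phi_{k-1,j} - phi_{kk} phi_{k-1,k-j},  j = 1..k-1.
Step k = 1:
  phi_11 = rho(1) = 0.766.
Step k = 2:
  phi_22 = [rho(2) - phi_11 rho(1)] / [1 - phi_11 rho(1)] = [0.7351 - (0.766)(0.766)] / [1 - (0.766)(0.766)]
         = 0.148344 / 0.413244 = 0.359.
Therefore phi_{22} = 0.3590.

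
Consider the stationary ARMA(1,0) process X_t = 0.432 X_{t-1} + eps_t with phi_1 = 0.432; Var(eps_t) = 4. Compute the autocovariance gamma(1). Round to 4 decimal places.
\gamma(1) = 2.1245

Multiply the model equation by X_{t-k} and take expectations. With theta_0 = psi_0 = 1 and psi_j the MA(infinity) weights, this gives
  gamma(k) - sum_i phi_i gamma(k-i) = c_k,
  c_k = sigma^2 * sum_{j=k..q} theta_j psi_{j-k}   (c_k = 0 for k > q),
using gamma(-m) = gamma(m).
Pure AR (q = 0): c_0 = sigma^2 = 4, c_k = 0 for k >= 1.
Equations for k = 0 and k = 1 (AR order 1):
  gamma(0) = phi_1 gamma(1) + c_0
  gamma(1) = phi_1 gamma(0) + c_1
Substituting the second into the first: gamma(0) (1 - phi_1^2) = c_0 + phi_1 c_1, so
  gamma(0) = c_0 / (1 - phi_1^2) = 4 / (1 - (0.432)^2) = 4 / 0.813376 = 4.917775.
  gamma(1) = phi_1 gamma(0) = (0.432)(4.917775) = 2.124479.
Therefore gamma(1) = 2.1245 (to 4 decimal places).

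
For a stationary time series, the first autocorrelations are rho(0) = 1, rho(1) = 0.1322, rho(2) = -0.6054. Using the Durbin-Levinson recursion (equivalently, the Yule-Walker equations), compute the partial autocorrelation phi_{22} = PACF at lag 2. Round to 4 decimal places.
\phi_{22} = -0.6340

The PACF at lag k is phi_{kk}, the last component of the solution
to the Yule-Walker system G_k phi = r_k where
  (G_k)_{ij} = rho(|i - j|), (r_k)_i = rho(i), i,j = 1..k.
Equivalently, Durbin-Levinson gives phi_{kk} iteratively:
  phi_{11} = rho(1)
  phi_{kk} = [rho(k) - sum_{j=1..k-1} phi_{k-1,j} rho(k-j)]
            / [1 - sum_{j=1..k-1} phi_{k-1,j} rho(j)],
  phi_{k,j} = phi_{k-1,j} - phi_{kk} phi_{k-1,k-j},  j = 1..k-1.
Step k = 1:
  phi_11 = rho(1) = 0.1322.
Step k = 2:
  phi_22 = [rho(2) - phi_11 rho(1)] / [1 - phi_11 rho(1)] = [-0.6054 - (0.1322)(0.1322)] / [1 - (0.1322)(0.1322)]
         = -0.62287684 / 0.98252316 = -0.634.
Therefore phi_{22} = -0.6340.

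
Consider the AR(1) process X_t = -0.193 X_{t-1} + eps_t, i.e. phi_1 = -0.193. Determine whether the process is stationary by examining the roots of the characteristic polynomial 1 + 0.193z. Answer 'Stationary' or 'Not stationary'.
\text{Stationary}

The AR(p) characteristic polynomial is P(z) = 1 + 0.193z.
Stationarity requires all roots to lie outside the unit circle, i.e. |z| > 1 for every root.
This is linear in z: 1 + (0.193) z = 0  =>  z = -1/(0.193) = -5.181347,  |z| = 5.181347.
Moduli of all roots: 5.1813.
All moduli strictly greater than 1? Yes.
Verdict: Stationary.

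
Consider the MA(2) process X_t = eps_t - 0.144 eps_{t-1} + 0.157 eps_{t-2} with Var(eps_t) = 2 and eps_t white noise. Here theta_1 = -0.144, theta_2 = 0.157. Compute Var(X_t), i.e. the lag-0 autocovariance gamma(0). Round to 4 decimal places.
\gamma(0) = 2.0908

For an MA(q) process X_t = eps_t + sum_i theta_i eps_{t-i} with
Var(eps_t) = sigma^2, the variance is
  gamma(0) = sigma^2 * (1 + sum_i theta_i^2).
  sum_i theta_i^2 = (-0.144)^2 + (0.157)^2 = 0.020736 + 0.024649 = 0.045385.
  gamma(0) = 2 * (1 + 0.045385) = 2 * 1.045385 = 2.09077, which rounds to 2.0908.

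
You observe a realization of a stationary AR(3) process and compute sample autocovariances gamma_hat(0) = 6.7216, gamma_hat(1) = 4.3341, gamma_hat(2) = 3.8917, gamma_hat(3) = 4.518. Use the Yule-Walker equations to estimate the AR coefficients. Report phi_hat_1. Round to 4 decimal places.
\hat\phi_{1} = 0.3490

The Yule-Walker equations for an AR(p) process read, in matrix form,
  Gamma_p phi = r_p,   with   (Gamma_p)_{ij} = gamma(|i - j|),
                       (r_p)_i = gamma(i),   i,j = 1..p.
Substitute the sample gammas (Toeplitz matrix and right-hand side of size 3):
  Gamma_p = [[6.7216, 4.3341, 3.8917], [4.3341, 6.7216, 4.3341], [3.8917, 4.3341, 6.7216]]
  r_p     = [4.3341, 3.8917, 4.518]
Written out (R1..R3):
  (R1) 6.7216 phi_1 + 4.3341 phi_2 + 3.8917 phi_3 = 4.3341
  (R2) 4.3341 phi_1 + 6.7216 phi_2 + 4.3341 phi_3 = 3.8917
  (R3) 3.8917 phi_1 + 4.3341 phi_2 + 6.7216 phi_3 = 4.518
Gaussian elimination:
  R2 <- R2 - (4.3341/6.7216) R1 = R2 - (0.644802) R1:  3.926964 phi_2 + 1.824725 phi_3 = 1.097064
  R3 <- R3 - (3.8917/6.7216) R1 = R3 - (0.578984) R1:  1.824725 phi_2 + 4.468367 phi_3 = 2.008625
  R3 <- R3 - (1.824725/3.926964) R2 = R3 - (0.464665) R2:  3.620481 phi_3 = 1.498857
Back-substitution:
  phi_hat_3 = 1.498857 / 3.620481 = 0.413994
  phi_hat_2 = (1.097064 - (1.824725)(0.413994)) / 3.926964 = 0.086998
  phi_hat_1 = (4.3341 - (4.3341)(0.086998) - (3.8917)(0.413994)) / 6.7216 = 0.349009
So phi_hat = [0.3490, 0.0870, 0.4140].
Therefore phi_hat_1 = 0.3490.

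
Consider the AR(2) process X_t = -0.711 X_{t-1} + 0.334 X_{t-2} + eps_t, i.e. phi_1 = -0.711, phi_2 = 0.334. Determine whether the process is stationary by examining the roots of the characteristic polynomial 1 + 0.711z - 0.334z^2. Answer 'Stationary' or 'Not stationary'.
\text{Not stationary}

The AR(p) characteristic polynomial is P(z) = 1 + 0.711z - 0.334z^2.
Stationarity requires all roots to lie outside the unit circle, i.e. |z| > 1 for every root.
Set 1 + (0.711) z + (-0.334) z^2 = 0, i.e. a z^2 + b z + c = 0 with a = -0.334, b = 0.711, c = 1.
Discriminant D = b^2 - 4ac = (0.711)^2 - 4*(-0.334)*1 = 0.505521 - (-1.336) = 1.841521.
D >= 0, so the roots are real: z = (-b +/- sqrt(D)) / (2a) = (-0.711 +/- 1.357027) / (-0.668).
  z_1 = (-0.711 + 1.357027) / (-0.668) = -0.9671,   |z_1| = 0.9671.
  z_2 = (-0.711 - 1.357027) / (-0.668) = 3.0958,   |z_2| = 3.0958.
Moduli of all roots: 0.9671, 3.0958.
All moduli strictly greater than 1? No.
Verdict: Not stationary.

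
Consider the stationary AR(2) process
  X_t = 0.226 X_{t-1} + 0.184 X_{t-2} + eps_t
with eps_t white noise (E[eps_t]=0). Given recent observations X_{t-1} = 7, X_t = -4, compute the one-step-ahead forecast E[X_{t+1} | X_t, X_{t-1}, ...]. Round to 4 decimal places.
E[X_{t+1} \mid \mathcal F_t] = 0.3840

For an AR(p) model X_t = c + sum_i phi_i X_{t-i} + eps_t, the
one-step-ahead conditional mean is
  E[X_{t+1} | X_t, ...] = c + sum_i phi_i X_{t+1-i}.
Substitute known values:
  E[X_{t+1} | ...] = (0.226) * (-4) + (0.184) * (7)
                   = 0.3840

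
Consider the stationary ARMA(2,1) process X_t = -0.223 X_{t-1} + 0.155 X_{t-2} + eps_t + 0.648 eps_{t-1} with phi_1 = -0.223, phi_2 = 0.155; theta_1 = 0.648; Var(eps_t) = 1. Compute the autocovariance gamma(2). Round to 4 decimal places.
\gamma(2) = 0.0829

Multiply the model equation by X_{t-k} and take expectations. With theta_0 = psi_0 = 1 and psi_j the MA(infinity) weights, this gives
  gamma(k) - sum_i phi_i gamma(k-i) = c_k,
  c_k = sigma^2 * sum_{j=k..q} theta_j psi_{j-k}   (c_k = 0 for k > q),
using gamma(-m) = gamma(m).
psi-weights needed (psi_j = theta_j + sum_i phi_i psi_{j-i}):
  psi_1 = theta_1 + phi_1 = 0.648 + (-0.223) = 0.425
Right-hand sides:
  c_0 = sigma^2 (1 + theta_1 psi_1) = 1 * (1 + (0.648)(0.425)) = 1 * 1.2754 = 1.2754
  c_1 = sigma^2 theta_1 = 1 * (0.648) = 0.648
  c_2 = 0
Equations for k = 0, 1, 2 (AR order 2, c_2 = 0):
  (E0) gamma(0) = phi_1 gamma(1) + phi_2 gamma(2) + c_0
  (E1) gamma(1) = phi_1 gamma(0) + phi_2 gamma(1) + c_1
  (E2) gamma(2) = phi_1 gamma(1) + phi_2 gamma(0)
From (E1): gamma(1) = A gamma(0) + B with
  A = phi_1 / (1 - phi_2) = -0.223 / 0.845 = -0.263905,   B = c_1 / (1 - phi_2) = 0.648 / 0.845 = 0.766864.
Insert (E2) into (E0): gamma(0) (1 - phi_2^2) = phi_1 (1 + phi_2) gamma(1) + c_0.
  phi_1 (1 + phi_2) = (-0.223)(1.155) = -0.257565,   1 - phi_2^2 = 0.975975.
Replace gamma(1) by A gamma(0) + B and collect gamma(0):
  gamma(0) [0.975975 - (-0.257565)(-0.263905)] = (-0.257565)(0.766864) + 1.2754
  gamma(0) * 0.908002 = 1.077883
  gamma(0) = 1.077883 / 0.908002 = 1.187093.
  gamma(1) = A gamma(0) + B = (-0.263905)(1.187093) + (0.766864) = 0.453584.
  gamma(2) = phi_1 gamma(1) + phi_2 gamma(0) = (-0.223)(0.453584) + (0.155)(1.187093) = 0.08285.
Therefore gamma(2) = 0.0829 (to 4 decimal places).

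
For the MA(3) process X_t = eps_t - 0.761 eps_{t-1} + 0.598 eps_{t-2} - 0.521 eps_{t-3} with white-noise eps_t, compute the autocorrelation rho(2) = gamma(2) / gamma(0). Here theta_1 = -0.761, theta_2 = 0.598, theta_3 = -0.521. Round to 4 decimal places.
\rho(2) = 0.4504

For an MA(q) process with theta_0 = 1, the autocovariance is
  gamma(k) = sigma^2 * sum_{i=0..q-k} theta_i * theta_{i+k},
and rho(k) = gamma(k) / gamma(0). Sigma^2 cancels.
  numerator   = (1)*(0.598) + (-0.761)*(-0.521) = 0.994481.
  denominator = (1)^2 + (-0.761)^2 + (0.598)^2 + (-0.521)^2 = 2.208166.
  rho(2) = 0.994481 / 2.208166 = 0.4504.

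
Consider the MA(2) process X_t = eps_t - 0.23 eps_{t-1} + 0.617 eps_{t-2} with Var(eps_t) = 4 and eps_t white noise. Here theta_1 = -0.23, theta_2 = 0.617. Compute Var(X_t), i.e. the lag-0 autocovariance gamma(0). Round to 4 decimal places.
\gamma(0) = 5.7344

For an MA(q) process X_t = eps_t + sum_i theta_i eps_{t-i} with
Var(eps_t) = sigma^2, the variance is
  gamma(0) = sigma^2 * (1 + sum_i theta_i^2).
  sum_i theta_i^2 = (-0.23)^2 + (0.617)^2 = 0.0529 + 0.380689 = 0.433589.
  gamma(0) = 4 * (1 + 0.433589) = 4 * 1.433589 = 5.734356, which rounds to 5.7344.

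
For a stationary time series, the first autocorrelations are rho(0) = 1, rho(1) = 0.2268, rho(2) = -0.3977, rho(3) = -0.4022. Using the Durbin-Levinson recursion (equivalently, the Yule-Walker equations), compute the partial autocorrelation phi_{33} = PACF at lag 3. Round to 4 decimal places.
\phi_{33} = -0.2200

The PACF at lag k is phi_{kk}, the last component of the solution
to the Yule-Walker system G_k phi = r_k where
  (G_k)_{ij} = rho(|i - j|), (r_k)_i = rho(i), i,j = 1..k.
Equivalently, Durbin-Levinson gives phi_{kk} iteratively:
  phi_{11} = rho(1)
  phi_{kk} = [rho(k) - sum_{j=1..k-1} phi_{k-1,j} rho(k-j)]
            / [1 - sum_{j=1..k-1} phi_{k-1,j} rho(j)],
  phi_{k,j} = phi_{k-1,j} - phi_{kk} phi_{k-1,k-j},  j = 1..k-1.
Step k = 1:
  phi_11 = rho(1) = 0.2268.
Step k = 2:
  phi_22 = [rho(2) - phi_11 rho(1)] / [1 - phi_11 rho(1)] = [-0.3977 - (0.2268)(0.2268)] / [1 - (0.2268)(0.2268)]
         = -0.44913824 / 0.94856176 = -0.473494.
  Update: phi_21 = phi_11 - phi_22 phi_11 = 0.2268 - (-0.473494)(0.2268) = 0.334188.
Step k = 3:
  phi_33 = [rho(3) - phi_21 rho(2) - phi_22 rho(1)] / [1 - phi_21 rho(1) - phi_22 rho(2)]
    numerator   = -0.4022 - (0.334188)(-0.3977) - (-0.473494)(0.2268) = -0.16190484
    denominator = 1 - (0.334188)(0.2268) - (-0.473494)(-0.3977) = 0.73589753
  phi_33 = -0.16190484 / 0.73589753 = -0.22.
Therefore phi_{33} = -0.2200.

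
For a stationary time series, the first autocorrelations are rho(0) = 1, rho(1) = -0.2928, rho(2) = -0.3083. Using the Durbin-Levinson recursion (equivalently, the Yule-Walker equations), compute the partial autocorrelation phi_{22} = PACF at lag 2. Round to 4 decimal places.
\phi_{22} = -0.4310

The PACF at lag k is phi_{kk}, the last component of the solution
to the Yule-Walker system G_k phi = r_k where
  (G_k)_{ij} = rho(|i - j|), (r_k)_i = rho(i), i,j = 1..k.
Equivalently, Durbin-Levinson gives phi_{kk} iteratively:
  phi_{11} = rho(1)
  phi_{kk} = [rho(k) - sum_{j=1..k-1} phi_{k-1,j} rho(k-j)]
            / [1 - sum_{j=1..k-1} phi_{k-1,j} rho(j)],
  phi_{k,j} = phi_{k-1,j} - phi_{kk} phi_{k-1,k-j},  j = 1..k-1.
Step k = 1:
  phi_11 = rho(1) = -0.2928.
Step k = 2:
  phi_22 = [rho(2) - phi_11 rho(1)] / [1 - phi_11 rho(1)] = [-0.3083 - (-0.2928)(-0.2928)] / [1 - (-0.2928)(-0.2928)]
         = -0.39403184 / 0.91426816 = -0.431.
Therefore phi_{22} = -0.4310.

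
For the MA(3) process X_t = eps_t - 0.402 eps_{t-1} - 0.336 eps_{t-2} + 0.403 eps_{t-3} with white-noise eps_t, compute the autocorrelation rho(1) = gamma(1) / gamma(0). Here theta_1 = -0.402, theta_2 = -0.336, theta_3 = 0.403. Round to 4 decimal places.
\rho(1) = -0.2800

For an MA(q) process with theta_0 = 1, the autocovariance is
  gamma(k) = sigma^2 * sum_{i=0..q-k} theta_i * theta_{i+k},
and rho(k) = gamma(k) / gamma(0). Sigma^2 cancels.
  numerator   = (1)*(-0.402) + (-0.402)*(-0.336) + (-0.336)*(0.403) = -0.402336.
  denominator = (1)^2 + (-0.402)^2 + (-0.336)^2 + (0.403)^2 = 1.436909.
  rho(1) = -0.402336 / 1.436909 = -0.2800.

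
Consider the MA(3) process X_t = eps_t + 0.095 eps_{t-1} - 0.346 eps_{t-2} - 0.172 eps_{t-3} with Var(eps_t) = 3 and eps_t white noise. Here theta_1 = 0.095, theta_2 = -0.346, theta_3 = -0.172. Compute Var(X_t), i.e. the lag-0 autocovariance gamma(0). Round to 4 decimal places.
\gamma(0) = 3.4750

For an MA(q) process X_t = eps_t + sum_i theta_i eps_{t-i} with
Var(eps_t) = sigma^2, the variance is
  gamma(0) = sigma^2 * (1 + sum_i theta_i^2).
  sum_i theta_i^2 = (0.095)^2 + (-0.346)^2 + (-0.172)^2 = 0.009025 + 0.119716 + 0.029584 = 0.158325.
  gamma(0) = 3 * (1 + 0.158325) = 3 * 1.158325 = 3.474975, which rounds to 3.4750.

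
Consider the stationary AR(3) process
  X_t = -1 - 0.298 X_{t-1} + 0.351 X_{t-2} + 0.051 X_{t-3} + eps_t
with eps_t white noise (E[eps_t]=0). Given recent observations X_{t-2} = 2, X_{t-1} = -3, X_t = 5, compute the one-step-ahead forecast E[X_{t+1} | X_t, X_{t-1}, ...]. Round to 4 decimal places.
E[X_{t+1} \mid \mathcal F_t] = -3.4410

For an AR(p) model X_t = c + sum_i phi_i X_{t-i} + eps_t, the
one-step-ahead conditional mean is
  E[X_{t+1} | X_t, ...] = c + sum_i phi_i X_{t+1-i}.
Substitute known values:
  E[X_{t+1} | ...] = -1 + (-0.298) * (5) + (0.351) * (-3) + (0.051) * (2)
                   = -3.4410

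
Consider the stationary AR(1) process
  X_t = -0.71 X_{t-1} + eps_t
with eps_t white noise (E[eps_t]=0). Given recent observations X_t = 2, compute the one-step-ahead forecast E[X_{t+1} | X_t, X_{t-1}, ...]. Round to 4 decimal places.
E[X_{t+1} \mid \mathcal F_t] = -1.4200

For an AR(p) model X_t = c + sum_i phi_i X_{t-i} + eps_t, the
one-step-ahead conditional mean is
  E[X_{t+1} | X_t, ...] = c + sum_i phi_i X_{t+1-i}.
Substitute known values:
  E[X_{t+1} | ...] = (-0.71) * (2)
                   = -1.4200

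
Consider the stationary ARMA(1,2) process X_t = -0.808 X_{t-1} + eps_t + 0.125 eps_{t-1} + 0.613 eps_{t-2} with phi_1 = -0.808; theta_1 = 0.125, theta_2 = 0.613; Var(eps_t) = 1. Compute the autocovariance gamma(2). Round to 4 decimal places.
\gamma(2) = 4.3597

Multiply the model equation by X_{t-k} and take expectations. With theta_0 = psi_0 = 1 and psi_j the MA(infinity) weights, this gives
  gamma(k) - sum_i phi_i gamma(k-i) = c_k,
  c_k = sigma^2 * sum_{j=k..q} theta_j psi_{j-k}   (c_k = 0 for k > q),
using gamma(-m) = gamma(m).
psi-weights needed (psi_j = theta_j + sum_i phi_i psi_{j-i}):
  psi_1 = theta_1 + phi_1 = 0.125 + (-0.808) = -0.683
  psi_2 = theta_2 + phi_1 psi_1 = 0.613 + (-0.808)(-0.683) = 1.164864
Right-hand sides:
  c_0 = sigma^2 (1 + theta_1 psi_1 + theta_2 psi_2) = 1 * (1 + (0.125)(-0.683) + (0.613)(1.164864)) = 1 * 1.628687 = 1.628687
  c_1 = sigma^2 (theta_1 + theta_2 psi_1) = 1 * (0.125 + (0.613)(-0.683)) = -0.293679
  c_2 = sigma^2 theta_2 = 1 * (0.613) = 0.613
Equations for k = 0 and k = 1 (AR order 1):
  gamma(0) = phi_1 gamma(1) + c_0
  gamma(1) = phi_1 gamma(0) + c_1
Substituting the second into the first: gamma(0) (1 - phi_1^2) = c_0 + phi_1 c_1, so
  gamma(0) = (c_0 + phi_1 c_1) / (1 - phi_1^2) = (1.628687 + (-0.808)(-0.293679)) / (1 - (-0.808)^2) = 1.865979 / 0.347136 = 5.375355.
  gamma(1) = phi_1 gamma(0) + c_1 = (-0.808)(5.375355) + (-0.293679) = -4.636966.
For k = 2: gamma(2) = phi_1 gamma(1) + c_2
  = (-0.808)(-4.636966) + (0.613) = 4.359668.
Therefore gamma(2) = 4.3597 (to 4 decimal places).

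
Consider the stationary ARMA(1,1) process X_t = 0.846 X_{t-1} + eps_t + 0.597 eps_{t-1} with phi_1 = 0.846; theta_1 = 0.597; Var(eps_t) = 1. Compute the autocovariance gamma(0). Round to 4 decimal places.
\gamma(0) = 8.3245

Multiply the model equation by X_{t-k} and take expectations. With theta_0 = psi_0 = 1 and psi_j the MA(infinity) weights, this gives
  gamma(k) - sum_i phi_i gamma(k-i) = c_k,
  c_k = sigma^2 * sum_{j=k..q} theta_j psi_{j-k}   (c_k = 0 for k > q),
using gamma(-m) = gamma(m).
psi-weights needed (psi_j = theta_j + sum_i phi_i psi_{j-i}):
  psi_1 = theta_1 + phi_1 = 0.597 + (0.846) = 1.443
Right-hand sides:
  c_0 = sigma^2 (1 + theta_1 psi_1) = 1 * (1 + (0.597)(1.443)) = 1 * 1.861471 = 1.861471
  c_1 = sigma^2 theta_1 = 1 * (0.597) = 0.597
  c_2 = 0
Equations for k = 0 and k = 1 (AR order 1):
  gamma(0) = phi_1 gamma(1) + c_0
  gamma(1) = phi_1 gamma(0) + c_1
Substituting the second into the first: gamma(0) (1 - phi_1^2) = c_0 + phi_1 c_1, so
  gamma(0) = (c_0 + phi_1 c_1) / (1 - phi_1^2) = (1.861471 + (0.846)(0.597)) / (1 - (0.846)^2) = 2.366533 / 0.284284 = 8.324538.
Therefore gamma(0) = 8.3245 (to 4 decimal places).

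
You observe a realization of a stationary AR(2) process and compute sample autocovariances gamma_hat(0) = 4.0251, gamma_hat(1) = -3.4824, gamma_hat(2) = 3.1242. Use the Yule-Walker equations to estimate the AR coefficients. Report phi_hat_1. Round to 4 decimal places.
\hat\phi_{1} = -0.7700

The Yule-Walker equations for an AR(p) process read, in matrix form,
  Gamma_p phi = r_p,   with   (Gamma_p)_{ij} = gamma(|i - j|),
                       (r_p)_i = gamma(i),   i,j = 1..p.
Substitute the sample gammas (Toeplitz matrix and right-hand side of size 2):
  Gamma_p = [[4.0251, -3.4824], [-3.4824, 4.0251]]
  r_p     = [-3.4824, 3.1242]
Written out:
  4.0251 phi_1 - 3.4824 phi_2 = -3.4824
  -3.4824 phi_1 + 4.0251 phi_2 = 3.1242
Solve by Cramer's rule:
  det = gamma(0)^2 - gamma(1)^2 = (4.0251)^2 - (-3.4824)^2 = 16.20143001 - 12.12710976 = 4.07432025
  phi_hat_1 = [gamma(1) gamma(0) - gamma(1) gamma(2)] / det = [(-3.4824)(4.0251) - (-3.4824)(3.1242)] / 4.07432025 = -3.13729416 / 4.07432025 = -0.77
  phi_hat_2 = [gamma(0) gamma(2) - gamma(1)^2] / det = [(4.0251)(3.1242) - (-3.4824)^2] / 4.07432025 = 0.44810766 / 4.07432025 = 0.11
So phi_hat = [-0.7700, 0.1100].
Therefore phi_hat_1 = -0.7700.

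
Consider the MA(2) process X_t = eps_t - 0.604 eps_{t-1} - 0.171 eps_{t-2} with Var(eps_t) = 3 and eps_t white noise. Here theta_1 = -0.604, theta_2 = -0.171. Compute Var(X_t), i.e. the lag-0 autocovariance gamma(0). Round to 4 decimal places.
\gamma(0) = 4.1822

For an MA(q) process X_t = eps_t + sum_i theta_i eps_{t-i} with
Var(eps_t) = sigma^2, the variance is
  gamma(0) = sigma^2 * (1 + sum_i theta_i^2).
  sum_i theta_i^2 = (-0.604)^2 + (-0.171)^2 = 0.364816 + 0.029241 = 0.394057.
  gamma(0) = 3 * (1 + 0.394057) = 3 * 1.394057 = 4.182171, which rounds to 4.1822.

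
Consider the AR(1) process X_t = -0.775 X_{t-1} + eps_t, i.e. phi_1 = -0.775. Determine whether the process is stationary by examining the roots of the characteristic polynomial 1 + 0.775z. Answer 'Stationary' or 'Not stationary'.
\text{Stationary}

The AR(p) characteristic polynomial is P(z) = 1 + 0.775z.
Stationarity requires all roots to lie outside the unit circle, i.e. |z| > 1 for every root.
This is linear in z: 1 + (0.775) z = 0  =>  z = -1/(0.775) = -1.290323,  |z| = 1.290323.
Moduli of all roots: 1.2903.
All moduli strictly greater than 1? Yes.
Verdict: Stationary.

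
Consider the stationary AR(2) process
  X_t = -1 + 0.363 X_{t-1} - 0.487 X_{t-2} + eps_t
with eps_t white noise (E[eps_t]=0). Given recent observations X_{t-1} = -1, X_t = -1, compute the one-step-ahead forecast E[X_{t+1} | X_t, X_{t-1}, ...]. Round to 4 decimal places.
E[X_{t+1} \mid \mathcal F_t] = -0.8760

For an AR(p) model X_t = c + sum_i phi_i X_{t-i} + eps_t, the
one-step-ahead conditional mean is
  E[X_{t+1} | X_t, ...] = c + sum_i phi_i X_{t+1-i}.
Substitute known values:
  E[X_{t+1} | ...] = -1 + (0.363) * (-1) + (-0.487) * (-1)
                   = -0.8760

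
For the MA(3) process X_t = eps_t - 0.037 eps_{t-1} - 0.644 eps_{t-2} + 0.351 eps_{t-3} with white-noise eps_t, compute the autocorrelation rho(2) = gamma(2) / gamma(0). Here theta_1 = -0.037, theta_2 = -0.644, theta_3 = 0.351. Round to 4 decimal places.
\rho(2) = -0.4268

For an MA(q) process with theta_0 = 1, the autocovariance is
  gamma(k) = sigma^2 * sum_{i=0..q-k} theta_i * theta_{i+k},
and rho(k) = gamma(k) / gamma(0). Sigma^2 cancels.
  numerator   = (1)*(-0.644) + (-0.037)*(0.351) = -0.656987.
  denominator = (1)^2 + (-0.037)^2 + (-0.644)^2 + (0.351)^2 = 1.539306.
  rho(2) = -0.656987 / 1.539306 = -0.4268.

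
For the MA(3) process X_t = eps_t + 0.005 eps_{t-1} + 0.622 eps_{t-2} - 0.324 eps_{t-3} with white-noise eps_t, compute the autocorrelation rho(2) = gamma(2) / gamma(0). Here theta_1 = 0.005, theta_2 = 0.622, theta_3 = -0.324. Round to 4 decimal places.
\rho(2) = 0.4158

For an MA(q) process with theta_0 = 1, the autocovariance is
  gamma(k) = sigma^2 * sum_{i=0..q-k} theta_i * theta_{i+k},
and rho(k) = gamma(k) / gamma(0). Sigma^2 cancels.
  numerator   = (1)*(0.622) + (0.005)*(-0.324) = 0.62038.
  denominator = (1)^2 + (0.005)^2 + (0.622)^2 + (-0.324)^2 = 1.491885.
  rho(2) = 0.62038 / 1.491885 = 0.4158.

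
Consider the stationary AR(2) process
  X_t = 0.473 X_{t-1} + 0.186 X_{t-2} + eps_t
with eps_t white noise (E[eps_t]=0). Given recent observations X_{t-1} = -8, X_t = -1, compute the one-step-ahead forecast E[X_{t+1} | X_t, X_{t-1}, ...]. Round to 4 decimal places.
E[X_{t+1} \mid \mathcal F_t] = -1.9610

For an AR(p) model X_t = c + sum_i phi_i X_{t-i} + eps_t, the
one-step-ahead conditional mean is
  E[X_{t+1} | X_t, ...] = c + sum_i phi_i X_{t+1-i}.
Substitute known values:
  E[X_{t+1} | ...] = (0.473) * (-1) + (0.186) * (-8)
                   = -1.9610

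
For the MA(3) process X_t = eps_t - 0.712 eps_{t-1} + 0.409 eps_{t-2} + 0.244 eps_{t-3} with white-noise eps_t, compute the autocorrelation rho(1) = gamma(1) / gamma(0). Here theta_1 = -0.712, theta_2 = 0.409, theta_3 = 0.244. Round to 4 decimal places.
\rho(1) = -0.5211

For an MA(q) process with theta_0 = 1, the autocovariance is
  gamma(k) = sigma^2 * sum_{i=0..q-k} theta_i * theta_{i+k},
and rho(k) = gamma(k) / gamma(0). Sigma^2 cancels.
  numerator   = (1)*(-0.712) + (-0.712)*(0.409) + (0.409)*(0.244) = -0.903412.
  denominator = (1)^2 + (-0.712)^2 + (0.409)^2 + (0.244)^2 = 1.733761.
  rho(1) = -0.903412 / 1.733761 = -0.5211.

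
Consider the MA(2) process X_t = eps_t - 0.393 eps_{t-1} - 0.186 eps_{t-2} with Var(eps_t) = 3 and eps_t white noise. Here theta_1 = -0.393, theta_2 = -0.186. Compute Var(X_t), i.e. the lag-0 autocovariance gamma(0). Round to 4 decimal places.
\gamma(0) = 3.5671

For an MA(q) process X_t = eps_t + sum_i theta_i eps_{t-i} with
Var(eps_t) = sigma^2, the variance is
  gamma(0) = sigma^2 * (1 + sum_i theta_i^2).
  sum_i theta_i^2 = (-0.393)^2 + (-0.186)^2 = 0.154449 + 0.034596 = 0.189045.
  gamma(0) = 3 * (1 + 0.189045) = 3 * 1.189045 = 3.567135, which rounds to 3.5671.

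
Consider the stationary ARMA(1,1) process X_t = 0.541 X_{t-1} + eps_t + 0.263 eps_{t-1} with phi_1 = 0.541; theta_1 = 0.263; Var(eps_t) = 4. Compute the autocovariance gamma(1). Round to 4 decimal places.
\gamma(1) = 5.1937

Multiply the model equation by X_{t-k} and take expectations. With theta_0 = psi_0 = 1 and psi_j the MA(infinity) weights, this gives
  gamma(k) - sum_i phi_i gamma(k-i) = c_k,
  c_k = sigma^2 * sum_{j=k..q} theta_j psi_{j-k}   (c_k = 0 for k > q),
using gamma(-m) = gamma(m).
psi-weights needed (psi_j = theta_j + sum_i phi_i psi_{j-i}):
  psi_1 = theta_1 + phi_1 = 0.263 + (0.541) = 0.804
Right-hand sides:
  c_0 = sigma^2 (1 + theta_1 psi_1) = 4 * (1 + (0.263)(0.804)) = 4 * 1.211452 = 4.845808
  c_1 = sigma^2 theta_1 = 4 * (0.263) = 1.052
  c_2 = 0
Equations for k = 0 and k = 1 (AR order 1):
  gamma(0) = phi_1 gamma(1) + c_0
  gamma(1) = phi_1 gamma(0) + c_1
Substituting the second into the first: gamma(0) (1 - phi_1^2) = c_0 + phi_1 c_1, so
  gamma(0) = (c_0 + phi_1 c_1) / (1 - phi_1^2) = (4.845808 + (0.541)(1.052)) / (1 - (0.541)^2) = 5.41494 / 0.707319 = 7.655584.
  gamma(1) = phi_1 gamma(0) + c_1 = (0.541)(7.655584) + (1.052) = 5.193671.
Therefore gamma(1) = 5.1937 (to 4 decimal places).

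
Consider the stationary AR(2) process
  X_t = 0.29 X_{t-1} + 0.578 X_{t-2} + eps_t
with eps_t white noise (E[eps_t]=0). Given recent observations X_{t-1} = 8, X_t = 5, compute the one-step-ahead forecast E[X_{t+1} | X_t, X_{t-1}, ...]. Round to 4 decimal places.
E[X_{t+1} \mid \mathcal F_t] = 6.0740

For an AR(p) model X_t = c + sum_i phi_i X_{t-i} + eps_t, the
one-step-ahead conditional mean is
  E[X_{t+1} | X_t, ...] = c + sum_i phi_i X_{t+1-i}.
Substitute known values:
  E[X_{t+1} | ...] = (0.29) * (5) + (0.578) * (8)
                   = 6.0740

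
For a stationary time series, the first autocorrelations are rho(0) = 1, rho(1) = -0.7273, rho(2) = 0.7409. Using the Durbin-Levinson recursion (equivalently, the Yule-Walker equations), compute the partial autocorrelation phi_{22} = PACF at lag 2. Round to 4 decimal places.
\phi_{22} = 0.4499

The PACF at lag k is phi_{kk}, the last component of the solution
to the Yule-Walker system G_k phi = r_k where
  (G_k)_{ij} = rho(|i - j|), (r_k)_i = rho(i), i,j = 1..k.
Equivalently, Durbin-Levinson gives phi_{kk} iteratively:
  phi_{11} = rho(1)
  phi_{kk} = [rho(k) - sum_{j=1..k-1} phi_{k-1,j} rho(k-j)]
            / [1 - sum_{j=1..k-1} phi_{k-1,j} rho(j)],
  phi_{k,j} = phi_{k-1,j} - phi_{kk} phi_{k-1,k-j},  j = 1..k-1.
Step k = 1:
  phi_11 = rho(1) = -0.7273.
Step k = 2:
  phi_22 = [rho(2) - phi_11 rho(1)] / [1 - phi_11 rho(1)] = [0.7409 - (-0.7273)(-0.7273)] / [1 - (-0.7273)(-0.7273)]
         = 0.21193471 / 0.47103471 = 0.4499.
Therefore phi_{22} = 0.4499.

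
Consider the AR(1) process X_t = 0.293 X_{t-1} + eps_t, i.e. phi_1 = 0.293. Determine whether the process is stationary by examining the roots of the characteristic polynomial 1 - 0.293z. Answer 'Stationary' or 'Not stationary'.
\text{Stationary}

The AR(p) characteristic polynomial is P(z) = 1 - 0.293z.
Stationarity requires all roots to lie outside the unit circle, i.e. |z| > 1 for every root.
This is linear in z: 1 + (-0.293) z = 0  =>  z = -1/(-0.293) = 3.412969,  |z| = 3.412969.
Moduli of all roots: 3.4130.
All moduli strictly greater than 1? Yes.
Verdict: Stationary.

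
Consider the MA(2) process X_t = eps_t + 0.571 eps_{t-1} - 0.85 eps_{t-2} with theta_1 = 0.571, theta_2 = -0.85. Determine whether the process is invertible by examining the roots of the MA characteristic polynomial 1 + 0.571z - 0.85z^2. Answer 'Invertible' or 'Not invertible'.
\text{Not invertible}

The MA(q) characteristic polynomial is P(z) = 1 + 0.571z - 0.85z^2.
Invertibility requires all roots to lie outside the unit circle, i.e. |z| > 1 for every root.
Set 1 + (0.571) z + (-0.85) z^2 = 0, i.e. a z^2 + b z + c = 0 with a = -0.85, b = 0.571, c = 1.
Discriminant D = b^2 - 4ac = (0.571)^2 - 4*(-0.85)*1 = 0.326041 - (-3.4) = 3.726041.
D >= 0, so the roots are real: z = (-b +/- sqrt(D)) / (2a) = (-0.571 +/- 1.930296) / (-1.7).
  z_1 = (-0.571 + 1.930296) / (-1.7) = -0.7996,   |z_1| = 0.7996.
  z_2 = (-0.571 - 1.930296) / (-1.7) = 1.4714,   |z_2| = 1.4714.
Moduli of all roots: 0.7996, 1.4714.
All moduli strictly greater than 1? No.
Verdict: Not invertible.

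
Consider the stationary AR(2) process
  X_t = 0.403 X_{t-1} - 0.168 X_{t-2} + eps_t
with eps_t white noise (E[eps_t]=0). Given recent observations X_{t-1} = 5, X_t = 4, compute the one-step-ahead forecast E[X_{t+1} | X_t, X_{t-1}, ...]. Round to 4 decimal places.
E[X_{t+1} \mid \mathcal F_t] = 0.7720

For an AR(p) model X_t = c + sum_i phi_i X_{t-i} + eps_t, the
one-step-ahead conditional mean is
  E[X_{t+1} | X_t, ...] = c + sum_i phi_i X_{t+1-i}.
Substitute known values:
  E[X_{t+1} | ...] = (0.403) * (4) + (-0.168) * (5)
                   = 0.7720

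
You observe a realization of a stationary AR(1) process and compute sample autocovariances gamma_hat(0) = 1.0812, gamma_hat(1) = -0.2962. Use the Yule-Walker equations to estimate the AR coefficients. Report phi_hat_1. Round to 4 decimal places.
\hat\phi_{1} = -0.2740

The Yule-Walker equations for an AR(p) process read, in matrix form,
  Gamma_p phi = r_p,   with   (Gamma_p)_{ij} = gamma(|i - j|),
                       (r_p)_i = gamma(i),   i,j = 1..p.
Substitute the sample gammas (Toeplitz matrix and right-hand side of size 1):
  Gamma_p = [[1.0812]]
  r_p     = [-0.2962]
With p = 1 this is the single equation gamma(0) phi_1 = gamma(1):
  phi_hat_1 = gamma(1) / gamma(0) = -0.2962 / 1.0812 = -0.2740.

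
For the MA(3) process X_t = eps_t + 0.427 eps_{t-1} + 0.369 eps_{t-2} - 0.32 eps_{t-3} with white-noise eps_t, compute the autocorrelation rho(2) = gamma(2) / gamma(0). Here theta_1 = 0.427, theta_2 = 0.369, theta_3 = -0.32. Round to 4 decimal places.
\rho(2) = 0.1635

For an MA(q) process with theta_0 = 1, the autocovariance is
  gamma(k) = sigma^2 * sum_{i=0..q-k} theta_i * theta_{i+k},
and rho(k) = gamma(k) / gamma(0). Sigma^2 cancels.
  numerator   = (1)*(0.369) + (0.427)*(-0.32) = 0.23236.
  denominator = (1)^2 + (0.427)^2 + (0.369)^2 + (-0.32)^2 = 1.42089.
  rho(2) = 0.23236 / 1.42089 = 0.1635.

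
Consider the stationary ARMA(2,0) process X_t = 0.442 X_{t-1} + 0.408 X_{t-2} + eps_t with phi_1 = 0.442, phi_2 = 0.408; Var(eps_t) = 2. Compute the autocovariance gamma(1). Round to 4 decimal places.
\gamma(1) = 4.0480

Multiply the model equation by X_{t-k} and take expectations. With theta_0 = psi_0 = 1 and psi_j the MA(infinity) weights, this gives
  gamma(k) - sum_i phi_i gamma(k-i) = c_k,
  c_k = sigma^2 * sum_{j=k..q} theta_j psi_{j-k}   (c_k = 0 for k > q),
using gamma(-m) = gamma(m).
Pure AR (q = 0): c_0 = sigma^2 = 2, c_k = 0 for k >= 1.
Equations for k = 0, 1, 2 (AR order 2, c_2 = 0):
  (E0) gamma(0) = phi_1 gamma(1) + phi_2 gamma(2) + c_0
  (E1) gamma(1) = phi_1 gamma(0) + phi_2 gamma(1) + c_1
  (E2) gamma(2) = phi_1 gamma(1) + phi_2 gamma(0)
From (E1): gamma(1) = A gamma(0) + B with
  A = phi_1 / (1 - phi_2) = 0.442 / 0.592 = 0.746622,   B = c_1 / (1 - phi_2) = 0 / 0.592 = 0.
Insert (E2) into (E0): gamma(0) (1 - phi_2^2) = phi_1 (1 + phi_2) gamma(1) + c_0.
  phi_1 (1 + phi_2) = (0.442)(1.408) = 0.622336,   1 - phi_2^2 = 0.833536.
Replace gamma(1) by A gamma(0) + B and collect gamma(0):
  gamma(0) [0.833536 - (0.622336)(0.746622)] = c_0 = 2
  gamma(0) * 0.368886 = 2
  gamma(0) = 2 / 0.368886 = 5.421722.
  gamma(1) = A gamma(0) = (0.746622)(5.421722) = 4.047975.
Therefore gamma(1) = 4.0480 (to 4 decimal places).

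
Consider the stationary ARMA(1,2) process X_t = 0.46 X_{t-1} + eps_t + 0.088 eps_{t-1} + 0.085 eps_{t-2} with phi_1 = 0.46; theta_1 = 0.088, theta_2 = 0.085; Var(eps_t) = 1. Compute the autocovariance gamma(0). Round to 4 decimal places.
\gamma(0) = 1.4444

Multiply the model equation by X_{t-k} and take expectations. With theta_0 = psi_0 = 1 and psi_j the MA(infinity) weights, this gives
  gamma(k) - sum_i phi_i gamma(k-i) = c_k,
  c_k = sigma^2 * sum_{j=k..q} theta_j psi_{j-k}   (c_k = 0 for k > q),
using gamma(-m) = gamma(m).
psi-weights needed (psi_j = theta_j + sum_i phi_i psi_{j-i}):
  psi_1 = theta_1 + phi_1 = 0.088 + (0.46) = 0.548
  psi_2 = theta_2 + phi_1 psi_1 = 0.085 + (0.46)(0.548) = 0.33708
Right-hand sides:
  c_0 = sigma^2 (1 + theta_1 psi_1 + theta_2 psi_2) = 1 * (1 + (0.088)(0.548) + (0.085)(0.33708)) = 1 * 1.076876 = 1.076876
  c_1 = sigma^2 (theta_1 + theta_2 psi_1) = 1 * (0.088 + (0.085)(0.548)) = 0.13458
  c_2 = sigma^2 theta_2 = 1 * (0.085) = 0.085
Equations for k = 0 and k = 1 (AR order 1):
  gamma(0) = phi_1 gamma(1) + c_0
  gamma(1) = phi_1 gamma(0) + c_1
Substituting the second into the first: gamma(0) (1 - phi_1^2) = c_0 + phi_1 c_1, so
  gamma(0) = (c_0 + phi_1 c_1) / (1 - phi_1^2) = (1.076876 + (0.46)(0.13458)) / (1 - (0.46)^2) = 1.138783 / 0.7884 = 1.444422.
Therefore gamma(0) = 1.4444 (to 4 decimal places).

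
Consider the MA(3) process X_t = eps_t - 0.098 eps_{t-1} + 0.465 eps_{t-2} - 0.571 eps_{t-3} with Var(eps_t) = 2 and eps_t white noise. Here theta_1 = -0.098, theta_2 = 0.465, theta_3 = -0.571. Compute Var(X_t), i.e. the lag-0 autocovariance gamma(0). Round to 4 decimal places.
\gamma(0) = 3.1037

For an MA(q) process X_t = eps_t + sum_i theta_i eps_{t-i} with
Var(eps_t) = sigma^2, the variance is
  gamma(0) = sigma^2 * (1 + sum_i theta_i^2).
  sum_i theta_i^2 = (-0.098)^2 + (0.465)^2 + (-0.571)^2 = 0.009604 + 0.216225 + 0.326041 = 0.55187.
  gamma(0) = 2 * (1 + 0.55187) = 2 * 1.55187 = 3.10374, which rounds to 3.1037.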